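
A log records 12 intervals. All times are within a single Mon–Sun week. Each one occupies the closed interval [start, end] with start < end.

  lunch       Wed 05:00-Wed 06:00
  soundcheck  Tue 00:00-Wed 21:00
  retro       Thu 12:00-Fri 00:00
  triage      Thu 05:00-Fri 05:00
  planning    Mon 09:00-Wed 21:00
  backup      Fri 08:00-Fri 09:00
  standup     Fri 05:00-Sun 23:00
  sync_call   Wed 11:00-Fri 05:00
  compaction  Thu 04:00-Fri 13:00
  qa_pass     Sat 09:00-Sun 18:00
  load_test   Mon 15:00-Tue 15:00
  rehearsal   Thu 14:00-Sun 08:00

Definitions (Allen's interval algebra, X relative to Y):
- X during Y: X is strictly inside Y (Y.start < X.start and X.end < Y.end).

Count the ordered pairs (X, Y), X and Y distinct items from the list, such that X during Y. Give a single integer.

Checking all 132 ordered pairs for relation 'during'; matching pairs in alphabetical order:
(backup, compaction): backup during compaction ✓
(backup, rehearsal): backup during rehearsal ✓
(backup, standup): backup during standup ✓
(load_test, planning): load_test during planning ✓
(lunch, planning): lunch during planning ✓
(lunch, soundcheck): lunch during soundcheck ✓
(qa_pass, standup): qa_pass during standup ✓
(retro, compaction): retro during compaction ✓
(retro, sync_call): retro during sync_call ✓
(retro, triage): retro during triage ✓
(triage, compaction): triage during compaction ✓
Count: 11.

11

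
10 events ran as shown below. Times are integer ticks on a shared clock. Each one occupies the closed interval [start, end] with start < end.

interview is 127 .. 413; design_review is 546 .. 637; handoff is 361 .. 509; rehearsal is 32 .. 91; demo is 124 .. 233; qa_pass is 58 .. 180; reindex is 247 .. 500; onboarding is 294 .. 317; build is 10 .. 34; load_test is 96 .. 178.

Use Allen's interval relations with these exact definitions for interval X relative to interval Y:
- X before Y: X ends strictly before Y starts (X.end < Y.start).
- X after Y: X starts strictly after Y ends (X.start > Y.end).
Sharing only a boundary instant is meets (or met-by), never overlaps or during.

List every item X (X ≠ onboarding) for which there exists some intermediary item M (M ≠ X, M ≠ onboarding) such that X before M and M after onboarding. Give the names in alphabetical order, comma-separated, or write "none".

build, demo, handoff, interview, load_test, qa_pass, rehearsal, reindex

Target onboarding = [294, 317].
Intermediaries M with M after onboarding: design_review, handoff.
Via design_review — items with X before design_review: build, demo, handoff, interview, load_test, qa_pass, rehearsal, reindex.
Via handoff — items with X before handoff: build, demo, load_test, qa_pass, rehearsal.
Union: build, demo, handoff, interview, load_test, qa_pass, rehearsal, reindex.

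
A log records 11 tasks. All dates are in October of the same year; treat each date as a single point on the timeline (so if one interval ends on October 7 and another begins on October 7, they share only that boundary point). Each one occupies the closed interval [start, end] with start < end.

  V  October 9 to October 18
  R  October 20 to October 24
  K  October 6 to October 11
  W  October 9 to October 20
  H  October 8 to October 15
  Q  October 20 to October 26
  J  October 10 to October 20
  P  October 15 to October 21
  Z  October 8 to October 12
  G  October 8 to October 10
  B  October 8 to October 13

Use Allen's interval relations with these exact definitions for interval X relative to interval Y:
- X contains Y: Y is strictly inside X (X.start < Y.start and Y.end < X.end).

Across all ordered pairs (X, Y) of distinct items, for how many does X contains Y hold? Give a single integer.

1

Checking all 110 ordered pairs for relation 'contains'; matching pairs in alphabetical order:
(K, G): K contains G ✓
Count: 1.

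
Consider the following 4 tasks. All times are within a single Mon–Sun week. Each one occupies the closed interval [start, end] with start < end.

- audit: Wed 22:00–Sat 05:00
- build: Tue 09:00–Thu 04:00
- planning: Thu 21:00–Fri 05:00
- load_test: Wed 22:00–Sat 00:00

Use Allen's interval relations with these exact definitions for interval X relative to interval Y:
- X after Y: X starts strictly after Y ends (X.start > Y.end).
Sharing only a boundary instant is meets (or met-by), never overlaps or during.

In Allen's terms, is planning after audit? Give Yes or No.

No

planning = [Thu 21:00, Fri 05:00], audit = [Wed 22:00, Sat 05:00].
Actual relation of planning to audit: during.
Asked whether 'after' holds → No.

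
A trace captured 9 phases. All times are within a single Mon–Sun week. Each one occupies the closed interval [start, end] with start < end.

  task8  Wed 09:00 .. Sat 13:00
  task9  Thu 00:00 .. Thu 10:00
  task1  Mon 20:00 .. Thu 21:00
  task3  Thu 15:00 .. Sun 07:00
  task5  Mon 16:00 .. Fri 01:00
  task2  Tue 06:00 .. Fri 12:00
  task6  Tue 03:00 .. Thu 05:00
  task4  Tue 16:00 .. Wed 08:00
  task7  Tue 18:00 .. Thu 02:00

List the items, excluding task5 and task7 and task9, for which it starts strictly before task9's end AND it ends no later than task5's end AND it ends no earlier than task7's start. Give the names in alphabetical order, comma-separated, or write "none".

Conditions: its start is strictly before task9's end (X.start < Thu 10:00) AND its end is no later than task5's end (X.end <= Fri 01:00) AND its end is no earlier than task7's start (X.end >= Tue 18:00).
task1: start Mon 20:00 < Thu 10:00? ✓; end Thu 21:00 <= Fri 01:00? ✓; end Thu 21:00 >= Tue 18:00? ✓ → yes.
task2: start Tue 06:00 < Thu 10:00? ✓; end Fri 12:00 <= Fri 01:00? ✗; end Fri 12:00 >= Tue 18:00? ✓ → no.
task3: start Thu 15:00 < Thu 10:00? ✗; end Sun 07:00 <= Fri 01:00? ✗; end Sun 07:00 >= Tue 18:00? ✓ → no.
task4: start Tue 16:00 < Thu 10:00? ✓; end Wed 08:00 <= Fri 01:00? ✓; end Wed 08:00 >= Tue 18:00? ✓ → yes.
task6: start Tue 03:00 < Thu 10:00? ✓; end Thu 05:00 <= Fri 01:00? ✓; end Thu 05:00 >= Tue 18:00? ✓ → yes.
task8: start Wed 09:00 < Thu 10:00? ✓; end Sat 13:00 <= Fri 01:00? ✗; end Sat 13:00 >= Tue 18:00? ✓ → no.
Result: task1, task4, task6.

task1, task4, task6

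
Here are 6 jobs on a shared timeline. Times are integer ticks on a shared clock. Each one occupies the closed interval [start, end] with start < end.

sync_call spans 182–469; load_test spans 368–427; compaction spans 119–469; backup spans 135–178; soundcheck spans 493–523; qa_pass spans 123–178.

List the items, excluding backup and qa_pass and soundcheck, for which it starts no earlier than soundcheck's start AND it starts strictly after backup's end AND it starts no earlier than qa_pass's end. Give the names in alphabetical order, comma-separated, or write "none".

none

Conditions: its start is no earlier than soundcheck's start (X.start >= 493) AND its start is strictly after backup's end (X.start > 178) AND its start is no earlier than qa_pass's end (X.start >= 178).
compaction: start 119 >= 493? ✗; start 119 > 178? ✗; start 119 >= 178? ✗ → no.
load_test: start 368 >= 493? ✗; start 368 > 178? ✓; start 368 >= 178? ✓ → no.
sync_call: start 182 >= 493? ✗; start 182 > 178? ✓; start 182 >= 178? ✓ → no.
Result: none.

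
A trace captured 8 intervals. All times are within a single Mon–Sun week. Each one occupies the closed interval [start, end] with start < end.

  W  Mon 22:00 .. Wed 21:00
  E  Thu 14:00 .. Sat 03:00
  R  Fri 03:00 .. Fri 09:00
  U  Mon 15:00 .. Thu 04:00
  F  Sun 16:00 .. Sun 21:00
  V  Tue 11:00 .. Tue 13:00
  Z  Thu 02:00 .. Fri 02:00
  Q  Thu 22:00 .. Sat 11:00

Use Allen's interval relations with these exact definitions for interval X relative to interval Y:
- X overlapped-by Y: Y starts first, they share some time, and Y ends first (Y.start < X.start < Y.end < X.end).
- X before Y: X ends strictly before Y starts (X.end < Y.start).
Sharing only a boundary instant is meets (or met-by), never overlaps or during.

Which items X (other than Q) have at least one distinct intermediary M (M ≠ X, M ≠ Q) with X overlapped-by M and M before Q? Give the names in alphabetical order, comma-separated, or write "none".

Target Q = [Thu 22:00, Sat 11:00].
Intermediaries M with M before Q: U, V, W.
Via U — items with X overlapped-by U: Z.
Via V — items with X overlapped-by V: none.
Via W — items with X overlapped-by W: none.
Union: Z.

Z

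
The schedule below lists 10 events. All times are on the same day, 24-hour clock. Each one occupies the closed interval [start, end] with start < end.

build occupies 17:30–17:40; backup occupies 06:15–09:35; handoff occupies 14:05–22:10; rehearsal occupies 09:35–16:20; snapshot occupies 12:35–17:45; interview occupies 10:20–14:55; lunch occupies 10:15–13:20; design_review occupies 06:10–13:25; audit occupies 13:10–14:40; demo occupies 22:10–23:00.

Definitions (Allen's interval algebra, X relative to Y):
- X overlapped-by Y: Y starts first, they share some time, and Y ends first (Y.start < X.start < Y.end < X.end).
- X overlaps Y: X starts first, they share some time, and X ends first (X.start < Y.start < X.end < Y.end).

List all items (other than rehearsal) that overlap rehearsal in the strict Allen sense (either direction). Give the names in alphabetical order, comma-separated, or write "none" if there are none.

Target rehearsal = [09:35, 16:20].
audit [13:10, 14:40] → during → no.
backup [06:15, 09:35] → meets → no.
build [17:30, 17:40] → after → no.
demo [22:10, 23:00] → after → no.
design_review [06:10, 13:25] → overlaps → yes.
handoff [14:05, 22:10] → overlapped-by → yes.
interview [10:20, 14:55] → during → no.
lunch [10:15, 13:20] → during → no.
snapshot [12:35, 17:45] → overlapped-by → yes.
Result: design_review, handoff, snapshot.

design_review, handoff, snapshot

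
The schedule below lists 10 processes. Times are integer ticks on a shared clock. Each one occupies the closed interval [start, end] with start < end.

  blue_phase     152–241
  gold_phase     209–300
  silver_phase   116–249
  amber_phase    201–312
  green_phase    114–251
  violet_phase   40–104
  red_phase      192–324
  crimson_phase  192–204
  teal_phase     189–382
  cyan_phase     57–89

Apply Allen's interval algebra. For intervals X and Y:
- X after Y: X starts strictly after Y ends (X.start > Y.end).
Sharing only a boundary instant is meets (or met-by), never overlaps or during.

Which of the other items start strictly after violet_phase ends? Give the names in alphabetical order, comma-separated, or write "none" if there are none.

Target violet_phase = [40, 104].
amber_phase [201, 312] → after → yes.
blue_phase [152, 241] → after → yes.
crimson_phase [192, 204] → after → yes.
cyan_phase [57, 89] → during → no.
gold_phase [209, 300] → after → yes.
green_phase [114, 251] → after → yes.
red_phase [192, 324] → after → yes.
silver_phase [116, 249] → after → yes.
teal_phase [189, 382] → after → yes.
Result: amber_phase, blue_phase, crimson_phase, gold_phase, green_phase, red_phase, silver_phase, teal_phase.

amber_phase, blue_phase, crimson_phase, gold_phase, green_phase, red_phase, silver_phase, teal_phase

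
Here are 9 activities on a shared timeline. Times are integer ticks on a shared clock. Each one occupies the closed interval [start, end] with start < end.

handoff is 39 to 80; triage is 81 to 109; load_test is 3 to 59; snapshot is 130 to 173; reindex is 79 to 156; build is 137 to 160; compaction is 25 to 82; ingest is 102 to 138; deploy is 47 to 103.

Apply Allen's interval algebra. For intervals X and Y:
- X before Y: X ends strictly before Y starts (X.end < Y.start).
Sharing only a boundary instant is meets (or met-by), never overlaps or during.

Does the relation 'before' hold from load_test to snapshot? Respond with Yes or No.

Yes

load_test = [3, 59], snapshot = [130, 173].
Actual relation of load_test to snapshot: before.
Asked whether 'before' holds → Yes.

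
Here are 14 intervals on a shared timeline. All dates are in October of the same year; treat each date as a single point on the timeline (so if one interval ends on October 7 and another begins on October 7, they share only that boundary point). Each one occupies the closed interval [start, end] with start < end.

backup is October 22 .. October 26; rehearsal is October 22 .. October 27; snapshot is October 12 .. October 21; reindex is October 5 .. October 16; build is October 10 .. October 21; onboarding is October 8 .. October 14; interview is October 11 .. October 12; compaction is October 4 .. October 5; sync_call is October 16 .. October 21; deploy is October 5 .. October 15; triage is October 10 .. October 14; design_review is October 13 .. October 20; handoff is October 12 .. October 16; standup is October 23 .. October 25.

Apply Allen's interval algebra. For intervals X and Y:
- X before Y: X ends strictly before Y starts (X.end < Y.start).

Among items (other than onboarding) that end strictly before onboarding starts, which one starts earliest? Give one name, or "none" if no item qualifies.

Target onboarding = [October 8, October 14].
backup [October 22, October 26] → after → excluded.
build [October 10, October 21] → overlapped-by → excluded.
compaction [October 4, October 5] → before → candidate.
deploy [October 5, October 15] → contains → excluded.
design_review [October 13, October 20] → overlapped-by → excluded.
handoff [October 12, October 16] → overlapped-by → excluded.
interview [October 11, October 12] → during → excluded.
rehearsal [October 22, October 27] → after → excluded.
reindex [October 5, October 16] → contains → excluded.
snapshot [October 12, October 21] → overlapped-by → excluded.
standup [October 23, October 25] → after → excluded.
sync_call [October 16, October 21] → after → excluded.
triage [October 10, October 14] → finishes → excluded.
Among candidates, earliest start is October 4 → compaction.

compaction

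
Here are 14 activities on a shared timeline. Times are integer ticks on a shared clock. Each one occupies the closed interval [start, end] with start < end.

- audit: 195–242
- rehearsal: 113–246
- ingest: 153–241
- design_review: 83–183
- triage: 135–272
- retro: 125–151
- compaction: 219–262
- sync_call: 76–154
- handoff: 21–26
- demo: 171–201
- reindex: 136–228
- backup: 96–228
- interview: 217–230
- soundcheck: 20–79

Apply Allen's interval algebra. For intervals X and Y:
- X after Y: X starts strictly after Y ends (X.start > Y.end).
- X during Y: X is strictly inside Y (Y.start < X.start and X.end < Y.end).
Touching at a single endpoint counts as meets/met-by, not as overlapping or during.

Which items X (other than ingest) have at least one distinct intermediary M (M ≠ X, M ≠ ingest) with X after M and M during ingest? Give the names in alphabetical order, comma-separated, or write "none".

compaction, interview

Target ingest = [153, 241].
Intermediaries M with M during ingest: demo, interview.
Via demo — items with X after demo: compaction, interview.
Via interview — items with X after interview: none.
Union: compaction, interview.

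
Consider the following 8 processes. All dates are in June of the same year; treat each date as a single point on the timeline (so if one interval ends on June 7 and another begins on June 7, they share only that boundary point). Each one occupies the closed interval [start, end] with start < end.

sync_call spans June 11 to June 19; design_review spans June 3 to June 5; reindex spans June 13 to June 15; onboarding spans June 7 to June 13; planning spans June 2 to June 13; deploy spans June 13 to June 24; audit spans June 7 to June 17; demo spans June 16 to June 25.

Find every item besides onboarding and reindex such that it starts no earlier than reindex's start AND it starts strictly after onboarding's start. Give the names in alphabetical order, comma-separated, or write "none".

demo, deploy

Conditions: its start is no earlier than reindex's start (X.start >= June 13) AND its start is strictly after onboarding's start (X.start > June 7).
audit: start June 7 >= June 13? ✗; start June 7 > June 7? ✗ → no.
demo: start June 16 >= June 13? ✓; start June 16 > June 7? ✓ → yes.
deploy: start June 13 >= June 13? ✓; start June 13 > June 7? ✓ → yes.
design_review: start June 3 >= June 13? ✗; start June 3 > June 7? ✗ → no.
planning: start June 2 >= June 13? ✗; start June 2 > June 7? ✗ → no.
sync_call: start June 11 >= June 13? ✗; start June 11 > June 7? ✓ → no.
Result: demo, deploy.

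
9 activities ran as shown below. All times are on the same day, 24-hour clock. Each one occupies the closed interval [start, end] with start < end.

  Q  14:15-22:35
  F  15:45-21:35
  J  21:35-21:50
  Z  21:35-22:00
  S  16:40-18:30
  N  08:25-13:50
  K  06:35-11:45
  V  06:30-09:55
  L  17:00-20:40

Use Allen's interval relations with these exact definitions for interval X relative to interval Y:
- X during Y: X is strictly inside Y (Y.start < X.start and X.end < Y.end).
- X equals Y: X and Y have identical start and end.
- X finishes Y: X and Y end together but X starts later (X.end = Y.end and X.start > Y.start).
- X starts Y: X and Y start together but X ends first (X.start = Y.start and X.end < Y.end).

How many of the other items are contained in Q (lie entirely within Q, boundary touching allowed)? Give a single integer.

5

Target Q = [14:15, 22:35].
F [15:45, 21:35] → during → counts.
J [21:35, 21:50] → during → counts.
K [06:35, 11:45] → before → no.
L [17:00, 20:40] → during → counts.
N [08:25, 13:50] → before → no.
S [16:40, 18:30] → during → counts.
V [06:30, 09:55] → before → no.
Z [21:35, 22:00] → during → counts.
Total: 5.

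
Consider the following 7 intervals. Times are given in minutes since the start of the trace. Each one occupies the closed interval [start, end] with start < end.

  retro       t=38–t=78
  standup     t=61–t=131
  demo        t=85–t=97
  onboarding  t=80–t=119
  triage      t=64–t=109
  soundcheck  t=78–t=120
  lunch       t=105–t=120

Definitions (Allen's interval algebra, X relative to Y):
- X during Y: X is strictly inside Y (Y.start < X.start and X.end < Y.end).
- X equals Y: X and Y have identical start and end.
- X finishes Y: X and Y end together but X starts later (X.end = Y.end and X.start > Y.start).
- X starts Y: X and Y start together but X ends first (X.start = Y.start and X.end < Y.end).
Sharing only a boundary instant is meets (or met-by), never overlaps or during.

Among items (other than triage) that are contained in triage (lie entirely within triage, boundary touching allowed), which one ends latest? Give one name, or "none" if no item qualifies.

demo

Target triage = [t=64, t=109].
demo [t=85, t=97] → during → candidate.
lunch [t=105, t=120] → overlapped-by → excluded.
onboarding [t=80, t=119] → overlapped-by → excluded.
retro [t=38, t=78] → overlaps → excluded.
soundcheck [t=78, t=120] → overlapped-by → excluded.
standup [t=61, t=131] → contains → excluded.
Among candidates, latest end is t=97 → demo.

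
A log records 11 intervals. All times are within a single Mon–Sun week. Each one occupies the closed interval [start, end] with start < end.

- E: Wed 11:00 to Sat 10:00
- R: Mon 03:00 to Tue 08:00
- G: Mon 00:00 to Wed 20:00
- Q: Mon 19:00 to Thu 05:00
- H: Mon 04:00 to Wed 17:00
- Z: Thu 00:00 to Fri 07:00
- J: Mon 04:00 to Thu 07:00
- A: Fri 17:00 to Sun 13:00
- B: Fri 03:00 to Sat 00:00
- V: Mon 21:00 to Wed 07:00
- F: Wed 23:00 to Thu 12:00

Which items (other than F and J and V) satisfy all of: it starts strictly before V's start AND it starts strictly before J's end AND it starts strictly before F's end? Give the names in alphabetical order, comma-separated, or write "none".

G, H, Q, R

Conditions: its start is strictly before V's start (X.start < Mon 21:00) AND its start is strictly before J's end (X.start < Thu 07:00) AND its start is strictly before F's end (X.start < Thu 12:00).
A: start Fri 17:00 < Mon 21:00? ✗; start Fri 17:00 < Thu 07:00? ✗; start Fri 17:00 < Thu 12:00? ✗ → no.
B: start Fri 03:00 < Mon 21:00? ✗; start Fri 03:00 < Thu 07:00? ✗; start Fri 03:00 < Thu 12:00? ✗ → no.
E: start Wed 11:00 < Mon 21:00? ✗; start Wed 11:00 < Thu 07:00? ✓; start Wed 11:00 < Thu 12:00? ✓ → no.
G: start Mon 00:00 < Mon 21:00? ✓; start Mon 00:00 < Thu 07:00? ✓; start Mon 00:00 < Thu 12:00? ✓ → yes.
H: start Mon 04:00 < Mon 21:00? ✓; start Mon 04:00 < Thu 07:00? ✓; start Mon 04:00 < Thu 12:00? ✓ → yes.
Q: start Mon 19:00 < Mon 21:00? ✓; start Mon 19:00 < Thu 07:00? ✓; start Mon 19:00 < Thu 12:00? ✓ → yes.
R: start Mon 03:00 < Mon 21:00? ✓; start Mon 03:00 < Thu 07:00? ✓; start Mon 03:00 < Thu 12:00? ✓ → yes.
Z: start Thu 00:00 < Mon 21:00? ✗; start Thu 00:00 < Thu 07:00? ✓; start Thu 00:00 < Thu 12:00? ✓ → no.
Result: G, H, Q, R.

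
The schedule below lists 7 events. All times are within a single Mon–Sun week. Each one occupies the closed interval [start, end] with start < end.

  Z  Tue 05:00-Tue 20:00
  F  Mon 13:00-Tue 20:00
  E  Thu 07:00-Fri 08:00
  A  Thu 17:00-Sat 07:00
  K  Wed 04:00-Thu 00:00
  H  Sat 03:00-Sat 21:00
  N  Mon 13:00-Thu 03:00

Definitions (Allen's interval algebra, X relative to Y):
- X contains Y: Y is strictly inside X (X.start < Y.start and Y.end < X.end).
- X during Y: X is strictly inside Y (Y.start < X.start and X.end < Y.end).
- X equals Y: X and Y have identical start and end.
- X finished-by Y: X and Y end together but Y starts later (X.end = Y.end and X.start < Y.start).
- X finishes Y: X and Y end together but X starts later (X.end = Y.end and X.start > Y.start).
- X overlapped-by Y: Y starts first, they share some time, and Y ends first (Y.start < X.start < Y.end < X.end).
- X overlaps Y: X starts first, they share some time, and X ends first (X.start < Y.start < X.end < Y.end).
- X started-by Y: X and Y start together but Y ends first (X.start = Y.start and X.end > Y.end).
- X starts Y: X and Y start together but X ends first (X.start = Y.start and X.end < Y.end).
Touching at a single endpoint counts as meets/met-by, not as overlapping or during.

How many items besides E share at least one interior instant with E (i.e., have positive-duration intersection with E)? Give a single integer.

1

Target E = [Thu 07:00, Fri 08:00].
A [Thu 17:00, Sat 07:00] → overlapped-by → counts.
F [Mon 13:00, Tue 20:00] → before → no.
H [Sat 03:00, Sat 21:00] → after → no.
K [Wed 04:00, Thu 00:00] → before → no.
N [Mon 13:00, Thu 03:00] → before → no.
Z [Tue 05:00, Tue 20:00] → before → no.
Total: 1.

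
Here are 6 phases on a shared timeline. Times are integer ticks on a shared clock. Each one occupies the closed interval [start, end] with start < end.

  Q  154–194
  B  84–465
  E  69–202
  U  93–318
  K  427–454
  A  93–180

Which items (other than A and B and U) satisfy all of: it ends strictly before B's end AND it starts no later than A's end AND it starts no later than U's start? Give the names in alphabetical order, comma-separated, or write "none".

E

Conditions: its end is strictly before B's end (X.end < 465) AND its start is no later than A's end (X.start <= 180) AND its start is no later than U's start (X.start <= 93).
E: end 202 < 465? ✓; start 69 <= 180? ✓; start 69 <= 93? ✓ → yes.
K: end 454 < 465? ✓; start 427 <= 180? ✗; start 427 <= 93? ✗ → no.
Q: end 194 < 465? ✓; start 154 <= 180? ✓; start 154 <= 93? ✗ → no.
Result: E.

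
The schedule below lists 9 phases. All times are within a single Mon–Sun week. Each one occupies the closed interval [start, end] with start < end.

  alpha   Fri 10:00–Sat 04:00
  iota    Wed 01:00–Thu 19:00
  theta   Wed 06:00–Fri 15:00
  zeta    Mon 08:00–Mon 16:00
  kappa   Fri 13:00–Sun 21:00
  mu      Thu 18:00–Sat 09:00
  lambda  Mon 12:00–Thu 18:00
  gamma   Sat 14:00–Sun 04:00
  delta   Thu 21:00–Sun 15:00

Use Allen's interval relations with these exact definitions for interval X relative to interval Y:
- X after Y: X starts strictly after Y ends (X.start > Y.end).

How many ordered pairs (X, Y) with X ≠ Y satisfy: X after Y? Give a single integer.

18

Checking all 72 ordered pairs for relation 'after'; matching pairs in alphabetical order:
(alpha, iota): alpha after iota ✓
(alpha, lambda): alpha after lambda ✓
(alpha, zeta): alpha after zeta ✓
(delta, iota): delta after iota ✓
(delta, lambda): delta after lambda ✓
(delta, zeta): delta after zeta ✓
(gamma, alpha): gamma after alpha ✓
(gamma, iota): gamma after iota ✓
(gamma, lambda): gamma after lambda ✓
(gamma, mu): gamma after mu ✓
(gamma, theta): gamma after theta ✓
(gamma, zeta): gamma after zeta ✓
(iota, zeta): iota after zeta ✓
(kappa, iota): kappa after iota ✓
(kappa, lambda): kappa after lambda ✓
(kappa, zeta): kappa after zeta ✓
(mu, zeta): mu after zeta ✓
(theta, zeta): theta after zeta ✓
Count: 18.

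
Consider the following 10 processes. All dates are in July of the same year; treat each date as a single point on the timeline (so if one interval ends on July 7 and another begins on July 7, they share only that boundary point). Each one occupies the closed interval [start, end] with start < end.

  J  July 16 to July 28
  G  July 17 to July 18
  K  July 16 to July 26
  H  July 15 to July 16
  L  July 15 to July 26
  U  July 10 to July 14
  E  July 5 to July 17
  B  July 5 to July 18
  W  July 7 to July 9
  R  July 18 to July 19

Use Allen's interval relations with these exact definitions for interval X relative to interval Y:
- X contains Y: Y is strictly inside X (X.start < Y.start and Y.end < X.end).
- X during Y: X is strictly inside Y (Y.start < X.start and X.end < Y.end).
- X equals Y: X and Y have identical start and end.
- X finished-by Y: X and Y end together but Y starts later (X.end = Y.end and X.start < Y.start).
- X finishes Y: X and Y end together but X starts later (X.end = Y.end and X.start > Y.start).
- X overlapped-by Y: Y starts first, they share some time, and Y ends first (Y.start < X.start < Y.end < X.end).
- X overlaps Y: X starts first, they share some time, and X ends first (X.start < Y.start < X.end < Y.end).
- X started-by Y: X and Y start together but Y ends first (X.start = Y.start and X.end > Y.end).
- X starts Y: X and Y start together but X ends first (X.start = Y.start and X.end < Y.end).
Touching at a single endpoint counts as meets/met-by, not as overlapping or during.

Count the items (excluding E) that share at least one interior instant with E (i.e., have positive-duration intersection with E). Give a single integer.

7

Target E = [July 5, July 17].
B [July 5, July 18] → started-by → counts.
G [July 17, July 18] → met-by → no.
H [July 15, July 16] → during → counts.
J [July 16, July 28] → overlapped-by → counts.
K [July 16, July 26] → overlapped-by → counts.
L [July 15, July 26] → overlapped-by → counts.
R [July 18, July 19] → after → no.
U [July 10, July 14] → during → counts.
W [July 7, July 9] → during → counts.
Total: 7.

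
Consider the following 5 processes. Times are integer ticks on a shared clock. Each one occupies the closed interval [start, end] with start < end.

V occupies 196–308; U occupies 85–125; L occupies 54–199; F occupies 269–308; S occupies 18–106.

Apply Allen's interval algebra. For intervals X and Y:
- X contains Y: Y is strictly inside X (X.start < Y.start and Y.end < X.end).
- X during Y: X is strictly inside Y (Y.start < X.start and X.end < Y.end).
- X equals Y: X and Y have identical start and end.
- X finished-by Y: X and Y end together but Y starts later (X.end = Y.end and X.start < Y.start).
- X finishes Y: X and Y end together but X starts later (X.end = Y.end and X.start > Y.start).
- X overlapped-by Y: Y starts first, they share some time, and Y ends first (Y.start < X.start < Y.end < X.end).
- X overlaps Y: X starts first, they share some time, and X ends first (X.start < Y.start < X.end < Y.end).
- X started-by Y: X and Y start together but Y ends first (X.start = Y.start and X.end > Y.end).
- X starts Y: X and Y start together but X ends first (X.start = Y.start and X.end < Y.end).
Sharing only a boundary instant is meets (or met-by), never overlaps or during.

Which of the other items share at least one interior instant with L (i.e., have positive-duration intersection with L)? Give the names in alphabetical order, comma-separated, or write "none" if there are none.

Target L = [54, 199].
F [269, 308] → after → no.
S [18, 106] → overlaps → yes.
U [85, 125] → during → yes.
V [196, 308] → overlapped-by → yes.
Result: S, U, V.

S, U, V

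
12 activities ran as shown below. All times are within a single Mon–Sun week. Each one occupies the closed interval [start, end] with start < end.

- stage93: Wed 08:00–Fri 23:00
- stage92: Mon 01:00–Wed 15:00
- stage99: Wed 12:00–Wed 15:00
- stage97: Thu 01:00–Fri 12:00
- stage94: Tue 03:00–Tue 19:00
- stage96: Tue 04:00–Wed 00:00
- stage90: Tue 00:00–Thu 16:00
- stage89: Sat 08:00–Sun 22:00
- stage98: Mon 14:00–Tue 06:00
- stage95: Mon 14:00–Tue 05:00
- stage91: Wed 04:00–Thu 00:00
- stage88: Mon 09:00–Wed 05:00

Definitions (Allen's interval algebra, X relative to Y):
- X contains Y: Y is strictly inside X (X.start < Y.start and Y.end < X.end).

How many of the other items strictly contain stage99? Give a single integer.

3

Target stage99 = [Wed 12:00, Wed 15:00].
stage88 [Mon 09:00, Wed 05:00] → before → no.
stage89 [Sat 08:00, Sun 22:00] → after → no.
stage90 [Tue 00:00, Thu 16:00] → contains → counts.
stage91 [Wed 04:00, Thu 00:00] → contains → counts.
stage92 [Mon 01:00, Wed 15:00] → finished-by → no.
stage93 [Wed 08:00, Fri 23:00] → contains → counts.
stage94 [Tue 03:00, Tue 19:00] → before → no.
stage95 [Mon 14:00, Tue 05:00] → before → no.
stage96 [Tue 04:00, Wed 00:00] → before → no.
stage97 [Thu 01:00, Fri 12:00] → after → no.
stage98 [Mon 14:00, Tue 06:00] → before → no.
Total: 3.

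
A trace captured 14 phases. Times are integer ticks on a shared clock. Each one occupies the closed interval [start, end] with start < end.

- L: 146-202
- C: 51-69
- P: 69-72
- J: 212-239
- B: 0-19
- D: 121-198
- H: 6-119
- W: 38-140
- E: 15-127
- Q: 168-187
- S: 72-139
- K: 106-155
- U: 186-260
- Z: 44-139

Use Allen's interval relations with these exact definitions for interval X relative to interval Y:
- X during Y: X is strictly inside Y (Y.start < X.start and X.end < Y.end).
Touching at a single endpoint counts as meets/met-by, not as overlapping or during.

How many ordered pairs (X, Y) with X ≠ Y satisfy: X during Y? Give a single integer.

Checking all 182 ordered pairs for relation 'during'; matching pairs in alphabetical order:
(C, E): C during E ✓
(C, H): C during H ✓
(C, W): C during W ✓
(C, Z): C during Z ✓
(J, U): J during U ✓
(P, E): P during E ✓
(P, H): P during H ✓
(P, W): P during W ✓
(P, Z): P during Z ✓
(Q, D): Q during D ✓
(Q, L): Q during L ✓
(S, W): S during W ✓
(Z, W): Z during W ✓
Count: 13.

13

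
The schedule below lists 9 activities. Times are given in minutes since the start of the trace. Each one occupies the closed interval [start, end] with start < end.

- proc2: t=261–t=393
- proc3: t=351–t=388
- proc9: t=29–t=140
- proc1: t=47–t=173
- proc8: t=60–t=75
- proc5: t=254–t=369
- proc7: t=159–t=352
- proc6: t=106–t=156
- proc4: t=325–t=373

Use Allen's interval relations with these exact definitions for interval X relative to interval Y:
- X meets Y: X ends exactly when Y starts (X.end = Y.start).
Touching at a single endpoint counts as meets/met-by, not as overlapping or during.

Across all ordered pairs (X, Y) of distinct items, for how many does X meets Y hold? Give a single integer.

Checking all 72 ordered pairs for relation 'meets'; matching pairs in alphabetical order:
No pair satisfies it.
Count: 0.

0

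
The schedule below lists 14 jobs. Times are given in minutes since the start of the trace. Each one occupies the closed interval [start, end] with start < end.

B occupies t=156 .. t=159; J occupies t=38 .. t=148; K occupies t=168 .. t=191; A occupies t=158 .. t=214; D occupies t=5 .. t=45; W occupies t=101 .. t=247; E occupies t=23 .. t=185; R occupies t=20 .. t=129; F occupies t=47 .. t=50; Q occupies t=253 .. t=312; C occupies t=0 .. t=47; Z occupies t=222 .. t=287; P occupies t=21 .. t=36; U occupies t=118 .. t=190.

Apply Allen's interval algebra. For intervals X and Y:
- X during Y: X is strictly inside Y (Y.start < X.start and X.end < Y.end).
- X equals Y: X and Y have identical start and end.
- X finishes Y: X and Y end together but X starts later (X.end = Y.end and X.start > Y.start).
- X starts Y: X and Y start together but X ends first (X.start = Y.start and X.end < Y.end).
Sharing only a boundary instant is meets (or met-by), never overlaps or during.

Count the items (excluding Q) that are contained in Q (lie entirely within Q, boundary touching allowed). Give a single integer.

0

Target Q = [t=253, t=312].
A [t=158, t=214] → before → no.
B [t=156, t=159] → before → no.
C [t=0, t=47] → before → no.
D [t=5, t=45] → before → no.
E [t=23, t=185] → before → no.
F [t=47, t=50] → before → no.
J [t=38, t=148] → before → no.
K [t=168, t=191] → before → no.
P [t=21, t=36] → before → no.
R [t=20, t=129] → before → no.
U [t=118, t=190] → before → no.
W [t=101, t=247] → before → no.
Z [t=222, t=287] → overlaps → no.
Total: 0.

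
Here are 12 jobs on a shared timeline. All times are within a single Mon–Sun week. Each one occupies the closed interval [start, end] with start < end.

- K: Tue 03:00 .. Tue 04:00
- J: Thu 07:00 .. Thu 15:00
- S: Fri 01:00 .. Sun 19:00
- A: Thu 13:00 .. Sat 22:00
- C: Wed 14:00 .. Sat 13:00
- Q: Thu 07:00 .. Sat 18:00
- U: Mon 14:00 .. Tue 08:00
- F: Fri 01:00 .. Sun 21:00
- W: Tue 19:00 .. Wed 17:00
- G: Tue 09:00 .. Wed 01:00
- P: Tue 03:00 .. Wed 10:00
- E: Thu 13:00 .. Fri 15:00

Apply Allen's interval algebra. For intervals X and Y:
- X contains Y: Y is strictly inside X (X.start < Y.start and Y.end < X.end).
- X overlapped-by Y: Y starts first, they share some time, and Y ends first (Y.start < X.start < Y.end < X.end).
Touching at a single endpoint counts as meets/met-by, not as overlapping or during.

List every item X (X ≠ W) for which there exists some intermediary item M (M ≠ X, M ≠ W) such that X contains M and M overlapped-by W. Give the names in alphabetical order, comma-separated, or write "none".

Target W = [Tue 19:00, Wed 17:00].
Intermediaries M with M overlapped-by W: C.
Via C — items with X contains C: none.
Union: none.

none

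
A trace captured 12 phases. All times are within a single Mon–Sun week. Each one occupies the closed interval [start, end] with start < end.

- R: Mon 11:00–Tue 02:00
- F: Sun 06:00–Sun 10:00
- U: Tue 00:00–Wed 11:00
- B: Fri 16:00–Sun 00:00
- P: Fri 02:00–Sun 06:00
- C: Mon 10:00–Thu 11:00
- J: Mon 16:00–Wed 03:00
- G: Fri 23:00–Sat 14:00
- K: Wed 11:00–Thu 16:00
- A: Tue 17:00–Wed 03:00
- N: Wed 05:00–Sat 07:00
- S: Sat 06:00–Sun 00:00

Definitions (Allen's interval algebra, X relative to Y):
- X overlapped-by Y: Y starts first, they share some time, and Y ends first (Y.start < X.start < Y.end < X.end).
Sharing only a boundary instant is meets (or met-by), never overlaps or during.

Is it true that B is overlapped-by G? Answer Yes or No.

No

B = [Fri 16:00, Sun 00:00], G = [Fri 23:00, Sat 14:00].
Actual relation of B to G: contains.
Asked whether 'overlapped-by' holds → No.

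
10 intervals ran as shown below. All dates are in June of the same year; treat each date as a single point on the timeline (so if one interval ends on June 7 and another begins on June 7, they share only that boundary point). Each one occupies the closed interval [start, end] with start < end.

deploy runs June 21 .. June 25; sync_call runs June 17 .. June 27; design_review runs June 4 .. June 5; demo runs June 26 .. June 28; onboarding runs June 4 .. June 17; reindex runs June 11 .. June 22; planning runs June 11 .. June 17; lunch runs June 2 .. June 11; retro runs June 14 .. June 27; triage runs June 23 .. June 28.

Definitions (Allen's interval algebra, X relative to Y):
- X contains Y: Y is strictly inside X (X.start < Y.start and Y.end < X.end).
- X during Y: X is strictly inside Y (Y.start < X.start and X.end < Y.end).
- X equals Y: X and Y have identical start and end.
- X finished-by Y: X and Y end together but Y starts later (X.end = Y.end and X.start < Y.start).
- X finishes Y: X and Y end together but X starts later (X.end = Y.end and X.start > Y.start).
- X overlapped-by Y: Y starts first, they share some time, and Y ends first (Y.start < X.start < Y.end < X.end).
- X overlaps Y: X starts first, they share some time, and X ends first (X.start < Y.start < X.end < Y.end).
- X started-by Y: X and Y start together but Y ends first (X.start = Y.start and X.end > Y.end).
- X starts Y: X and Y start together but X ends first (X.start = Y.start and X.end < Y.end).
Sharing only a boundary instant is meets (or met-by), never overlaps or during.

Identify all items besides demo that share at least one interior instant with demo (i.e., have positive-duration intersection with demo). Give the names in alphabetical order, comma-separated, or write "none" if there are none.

retro, sync_call, triage

Target demo = [June 26, June 28].
deploy [June 21, June 25] → before → no.
design_review [June 4, June 5] → before → no.
lunch [June 2, June 11] → before → no.
onboarding [June 4, June 17] → before → no.
planning [June 11, June 17] → before → no.
reindex [June 11, June 22] → before → no.
retro [June 14, June 27] → overlaps → yes.
sync_call [June 17, June 27] → overlaps → yes.
triage [June 23, June 28] → finished-by → yes.
Result: retro, sync_call, triage.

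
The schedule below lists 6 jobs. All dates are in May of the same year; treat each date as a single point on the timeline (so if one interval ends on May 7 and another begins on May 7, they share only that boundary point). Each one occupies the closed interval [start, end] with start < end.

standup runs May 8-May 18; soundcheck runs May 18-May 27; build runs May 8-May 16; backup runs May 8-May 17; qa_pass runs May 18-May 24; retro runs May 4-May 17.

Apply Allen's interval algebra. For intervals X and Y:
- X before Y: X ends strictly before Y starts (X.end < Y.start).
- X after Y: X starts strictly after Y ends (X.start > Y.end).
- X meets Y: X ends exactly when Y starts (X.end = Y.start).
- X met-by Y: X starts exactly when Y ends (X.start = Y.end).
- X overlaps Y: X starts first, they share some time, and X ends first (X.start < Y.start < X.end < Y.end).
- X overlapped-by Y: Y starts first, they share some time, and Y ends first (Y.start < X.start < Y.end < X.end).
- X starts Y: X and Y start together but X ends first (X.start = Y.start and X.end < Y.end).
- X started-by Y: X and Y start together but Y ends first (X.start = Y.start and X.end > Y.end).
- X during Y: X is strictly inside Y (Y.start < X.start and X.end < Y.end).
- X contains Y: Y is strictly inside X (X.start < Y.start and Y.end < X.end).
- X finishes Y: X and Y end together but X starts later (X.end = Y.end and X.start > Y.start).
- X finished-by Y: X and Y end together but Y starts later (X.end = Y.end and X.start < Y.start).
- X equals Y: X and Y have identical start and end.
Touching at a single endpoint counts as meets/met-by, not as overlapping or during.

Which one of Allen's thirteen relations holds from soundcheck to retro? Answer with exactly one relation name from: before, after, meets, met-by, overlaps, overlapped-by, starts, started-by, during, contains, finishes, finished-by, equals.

soundcheck = [May 18, May 27]; retro = [May 4, May 17].
Compare endpoints: soundcheck.start > retro.start, soundcheck.start > retro.end, soundcheck.end > retro.start, soundcheck.end > retro.end.
That pattern is 'after'.

after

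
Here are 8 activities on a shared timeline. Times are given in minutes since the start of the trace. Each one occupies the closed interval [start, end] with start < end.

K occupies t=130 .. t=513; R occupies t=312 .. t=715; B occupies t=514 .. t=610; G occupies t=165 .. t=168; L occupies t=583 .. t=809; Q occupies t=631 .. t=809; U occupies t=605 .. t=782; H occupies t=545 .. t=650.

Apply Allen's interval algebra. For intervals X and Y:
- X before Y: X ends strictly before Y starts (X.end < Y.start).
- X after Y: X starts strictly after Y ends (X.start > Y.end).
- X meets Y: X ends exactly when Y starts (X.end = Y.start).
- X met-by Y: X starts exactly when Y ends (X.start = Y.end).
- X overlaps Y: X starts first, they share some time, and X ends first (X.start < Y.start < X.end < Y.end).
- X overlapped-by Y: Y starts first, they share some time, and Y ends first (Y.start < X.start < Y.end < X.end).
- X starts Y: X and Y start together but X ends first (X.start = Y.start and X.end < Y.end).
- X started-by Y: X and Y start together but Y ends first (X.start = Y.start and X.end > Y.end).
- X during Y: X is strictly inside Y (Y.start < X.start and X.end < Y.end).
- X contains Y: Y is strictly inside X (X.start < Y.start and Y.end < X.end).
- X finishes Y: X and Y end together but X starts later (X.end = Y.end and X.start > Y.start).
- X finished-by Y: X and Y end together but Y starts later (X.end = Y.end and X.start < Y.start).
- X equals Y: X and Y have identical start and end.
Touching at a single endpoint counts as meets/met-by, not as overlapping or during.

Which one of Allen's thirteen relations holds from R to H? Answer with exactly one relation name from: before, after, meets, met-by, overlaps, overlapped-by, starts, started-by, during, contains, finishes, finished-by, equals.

R = [t=312, t=715]; H = [t=545, t=650].
Compare endpoints: R.start < H.start, R.start < H.end, R.end > H.start, R.end > H.end.
That pattern is 'contains'.

contains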